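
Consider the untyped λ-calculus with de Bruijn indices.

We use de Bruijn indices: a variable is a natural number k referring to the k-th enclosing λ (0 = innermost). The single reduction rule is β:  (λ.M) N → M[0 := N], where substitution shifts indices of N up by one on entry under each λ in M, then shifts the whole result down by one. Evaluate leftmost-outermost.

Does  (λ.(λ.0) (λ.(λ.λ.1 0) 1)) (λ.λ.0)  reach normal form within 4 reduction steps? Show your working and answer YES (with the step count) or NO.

Answer: YES — reaches normal form λ.λ.λ.0 in 4 ≤ 4 steps

Working:
  start: (λ.(λ.0) (λ.(λ.λ.1 0) 1)) (λ.λ.0)
  step 1: (λ.0) (λ.(λ.λ.1 0) (λ.λ.0))
  step 2: λ.(λ.λ.1 0) (λ.λ.0)
  step 3: λ.λ.(λ.λ.0) 0
  step 4: λ.λ.λ.0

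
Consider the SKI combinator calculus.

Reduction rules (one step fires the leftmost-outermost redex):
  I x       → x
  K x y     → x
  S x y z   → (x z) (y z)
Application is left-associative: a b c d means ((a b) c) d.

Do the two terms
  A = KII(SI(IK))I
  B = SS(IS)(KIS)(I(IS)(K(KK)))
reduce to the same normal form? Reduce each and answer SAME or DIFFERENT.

Term A:
  start: KII(SI(IK))I
  [1] I(SI(IK))I
  [2] SI(IK)I
  [3] II(IKI)
  [4] I(IKI)
  [5] IKI
  [6] KI

Term B:
  start: SS(IS)(KIS)(I(IS)(K(KK)))
  [1] S(KIS)(IS(KIS))(I(IS)(K(KK)))
  [2] KIS(I(IS)(K(KK)))(IS(KIS)(I(IS)(K(KK))))
  [3] I(I(IS)(K(KK)))(IS(KIS)(I(IS)(K(KK))))
  [4] I(IS)(K(KK))(IS(KIS)(I(IS)(K(KK))))
  [5] IS(K(KK))(IS(KIS)(I(IS)(K(KK))))
  [6] S(K(KK))(IS(KIS)(I(IS)(K(KK))))
  [7] S(K(KK))(S(KIS)(I(IS)(K(KK))))
  [8] S(K(KK))(SI(I(IS)(K(KK))))
  [9] S(K(KK))(SI(IS(K(KK))))
  [10] S(K(KK))(SI(S(K(KK))))

Answer: DIFFERENT — A ⇓ KI, B ⇓ S(K(KK))(SI(S(K(KK))))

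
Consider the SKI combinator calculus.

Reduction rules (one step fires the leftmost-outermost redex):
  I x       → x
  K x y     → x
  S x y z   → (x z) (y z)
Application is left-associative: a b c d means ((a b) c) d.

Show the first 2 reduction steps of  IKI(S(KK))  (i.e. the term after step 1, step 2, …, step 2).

  start: IKI(S(KK))
  [1] KI(S(KK))
  [2] I

Answer: after 2 steps: I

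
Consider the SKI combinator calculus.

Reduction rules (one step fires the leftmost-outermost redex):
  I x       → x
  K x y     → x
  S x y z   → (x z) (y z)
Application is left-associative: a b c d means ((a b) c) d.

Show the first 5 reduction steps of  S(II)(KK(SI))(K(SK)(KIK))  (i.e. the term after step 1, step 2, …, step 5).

Answer: after 5 steps: SK(K(K(SK)(KIK)))

Working:
  start: S(II)(KK(SI))(K(SK)(KIK))
  step 1: II(K(SK)(KIK))(KK(SI)(K(SK)(KIK)))
  step 2: I(K(SK)(KIK))(KK(SI)(K(SK)(KIK)))
  step 3: K(SK)(KIK)(KK(SI)(K(SK)(KIK)))
  step 4: SK(KK(SI)(K(SK)(KIK)))
  step 5: SK(K(K(SK)(KIK)))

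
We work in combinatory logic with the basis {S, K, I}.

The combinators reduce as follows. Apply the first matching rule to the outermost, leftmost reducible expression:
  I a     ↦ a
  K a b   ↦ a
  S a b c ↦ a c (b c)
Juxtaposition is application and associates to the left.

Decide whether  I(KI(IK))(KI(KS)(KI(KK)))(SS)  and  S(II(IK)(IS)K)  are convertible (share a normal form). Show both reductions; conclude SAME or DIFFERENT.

Answer: SAME — A ⇓ SS, B ⇓ SS

Derivation:
Term A:
  start: I(KI(IK))(KI(KS)(KI(KK)))(SS)
  →1  KI(IK)(KI(KS)(KI(KK)))(SS)
  →2  I(KI(KS)(KI(KK)))(SS)
  →3  KI(KS)(KI(KK))(SS)
  →4  I(KI(KK))(SS)
  →5  KI(KK)(SS)
  →6  I(SS)
  →7  SS

Term B:
  start: S(II(IK)(IS)K)
  →1  S(I(IK)(IS)K)
  →2  S(IK(IS)K)
  →3  S(K(IS)K)
  →4  S(IS)
  →5  SS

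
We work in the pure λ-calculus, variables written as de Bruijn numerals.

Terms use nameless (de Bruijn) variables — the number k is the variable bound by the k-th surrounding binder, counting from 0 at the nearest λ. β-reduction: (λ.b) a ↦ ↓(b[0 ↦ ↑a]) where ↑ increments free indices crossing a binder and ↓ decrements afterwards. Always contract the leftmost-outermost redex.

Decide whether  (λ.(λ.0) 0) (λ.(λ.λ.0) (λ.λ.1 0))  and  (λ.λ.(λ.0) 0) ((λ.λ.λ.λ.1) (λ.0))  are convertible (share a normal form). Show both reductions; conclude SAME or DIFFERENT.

Answer: DIFFERENT — A ⇓ λ.λ.0, B ⇓ λ.0

Reduction:
Term A:
  start: (λ.(λ.0) 0) (λ.(λ.λ.0) (λ.λ.1 0))
  [1] (λ.0) (λ.(λ.λ.0) (λ.λ.1 0))
  [2] λ.(λ.λ.0) (λ.λ.1 0)
  [3] λ.λ.0

Term B:
  start: (λ.λ.(λ.0) 0) ((λ.λ.λ.λ.1) (λ.0))
  [1] λ.(λ.0) 0
  [2] λ.0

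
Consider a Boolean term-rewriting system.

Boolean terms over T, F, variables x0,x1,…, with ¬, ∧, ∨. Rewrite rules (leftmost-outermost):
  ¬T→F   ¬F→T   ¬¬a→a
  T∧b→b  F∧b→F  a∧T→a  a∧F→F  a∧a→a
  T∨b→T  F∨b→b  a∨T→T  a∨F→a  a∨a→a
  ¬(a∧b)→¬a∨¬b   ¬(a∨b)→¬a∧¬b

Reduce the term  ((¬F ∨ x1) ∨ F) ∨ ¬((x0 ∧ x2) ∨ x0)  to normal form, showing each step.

Answer: normal form = T  (in 4 steps)

Reduction:
  start: ((¬F ∨ x1) ∨ F) ∨ ¬((x0 ∧ x2) ∨ x0)
  →1  (¬F ∨ x1) ∨ ¬((x0 ∧ x2) ∨ x0)
  →2  (T ∨ x1) ∨ ¬((x0 ∧ x2) ∨ x0)
  →3  T ∨ ¬((x0 ∧ x2) ∨ x0)
  →4  T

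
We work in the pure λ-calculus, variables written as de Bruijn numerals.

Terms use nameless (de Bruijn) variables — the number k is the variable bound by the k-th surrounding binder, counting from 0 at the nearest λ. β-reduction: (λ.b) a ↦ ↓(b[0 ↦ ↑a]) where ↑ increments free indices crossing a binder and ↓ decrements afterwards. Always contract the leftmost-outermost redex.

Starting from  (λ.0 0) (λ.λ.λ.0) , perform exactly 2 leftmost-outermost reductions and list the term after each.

  start: (λ.0 0) (λ.λ.λ.0)
  →1  (λ.λ.λ.0) (λ.λ.λ.0)
  →2  λ.λ.0

Answer: after 2 steps: λ.λ.0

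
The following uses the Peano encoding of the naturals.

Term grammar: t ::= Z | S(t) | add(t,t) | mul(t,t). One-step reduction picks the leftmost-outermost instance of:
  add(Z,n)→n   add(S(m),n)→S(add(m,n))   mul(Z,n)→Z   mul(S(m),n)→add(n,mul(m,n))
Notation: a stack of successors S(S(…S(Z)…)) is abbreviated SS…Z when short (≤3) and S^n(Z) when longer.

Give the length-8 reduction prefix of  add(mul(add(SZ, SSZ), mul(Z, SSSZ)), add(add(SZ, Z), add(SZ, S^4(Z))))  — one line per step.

  start: add(mul(add(SZ, SSZ), mul(Z, SSSZ)), add(add(SZ, Z), add(SZ, S^4(Z))))
  [1] add(mul(S(add(Z, SSZ)), mul(Z, SSSZ)), add(add(SZ, Z), add(SZ, S^4(Z))))
  [2] add(add(mul(Z, SSSZ), mul(add(Z, SSZ), mul(Z, SSSZ))), add(add(SZ, Z), add(SZ, S^4(Z))))
  [3] add(add(Z, mul(add(Z, SSZ), mul(Z, SSSZ))), add(add(SZ, Z), add(SZ, S^4(Z))))
  [4] add(mul(add(Z, SSZ), mul(Z, SSSZ)), add(add(SZ, Z), add(SZ, S^4(Z))))
  [5] add(mul(SSZ, mul(Z, SSSZ)), add(add(SZ, Z), add(SZ, S^4(Z))))
  [6] add(add(mul(Z, SSSZ), mul(SZ, mul(Z, SSSZ))), add(add(SZ, Z), add(SZ, S^4(Z))))
  [7] add(add(Z, mul(SZ, mul(Z, SSSZ))), add(add(SZ, Z), add(SZ, S^4(Z))))
  [8] add(mul(SZ, mul(Z, SSSZ)), add(add(SZ, Z), add(SZ, S^4(Z))))

Answer: after 8 steps: add(mul(SZ, mul(Z, SSSZ)), add(add(SZ, Z), add(SZ, S^4(Z))))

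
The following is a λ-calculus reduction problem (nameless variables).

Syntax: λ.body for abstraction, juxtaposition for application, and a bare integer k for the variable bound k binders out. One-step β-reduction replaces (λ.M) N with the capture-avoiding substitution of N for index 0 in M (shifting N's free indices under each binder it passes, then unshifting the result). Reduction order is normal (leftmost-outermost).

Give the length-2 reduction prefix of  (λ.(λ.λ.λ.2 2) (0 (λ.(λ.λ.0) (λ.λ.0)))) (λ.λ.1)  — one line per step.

  start: (λ.(λ.λ.λ.2 2) (0 (λ.(λ.λ.0) (λ.λ.0)))) (λ.λ.1)
  [1] (λ.λ.λ.2 2) ((λ.λ.1) (λ.(λ.λ.0) (λ.λ.0)))
  [2] λ.λ.(λ.λ.1) (λ.(λ.λ.0) (λ.λ.0)) ((λ.λ.1) (λ.(λ.λ.0) (λ.λ.0)))

Answer: after 2 steps: λ.λ.(λ.λ.1) (λ.(λ.λ.0) (λ.λ.0)) ((λ.λ.1) (λ.(λ.λ.0) (λ.λ.0)))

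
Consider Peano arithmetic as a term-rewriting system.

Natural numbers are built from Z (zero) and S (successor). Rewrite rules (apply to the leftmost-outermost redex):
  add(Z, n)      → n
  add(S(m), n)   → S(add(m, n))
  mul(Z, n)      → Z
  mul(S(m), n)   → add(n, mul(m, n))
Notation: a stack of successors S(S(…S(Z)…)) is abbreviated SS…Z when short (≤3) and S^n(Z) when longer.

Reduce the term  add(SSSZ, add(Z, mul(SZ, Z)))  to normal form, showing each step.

Answer: normal form = SSSZ  (in 8 steps)

Derivation:
  start: add(SSSZ, add(Z, mul(SZ, Z)))
  →1  S(add(SSZ, add(Z, mul(SZ, Z))))
  →2  S(S(add(SZ, add(Z, mul(SZ, Z)))))
  →3  S(S(S(add(Z, add(Z, mul(SZ, Z))))))
  →4  S(S(S(add(Z, mul(SZ, Z)))))
  →5  S(S(S(mul(SZ, Z))))
  →6  S(S(S(add(Z, mul(Z, Z)))))
  →7  S(S(S(mul(Z, Z))))
  →8  SSSZ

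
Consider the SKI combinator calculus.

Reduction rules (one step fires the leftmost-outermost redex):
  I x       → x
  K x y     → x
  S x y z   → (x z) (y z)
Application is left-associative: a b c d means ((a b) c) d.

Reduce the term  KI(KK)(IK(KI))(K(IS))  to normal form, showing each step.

Answer: normal form = KI  (in 4 steps)

Derivation:
  start: KI(KK)(IK(KI))(K(IS))
  [1] I(IK(KI))(K(IS))
  [2] IK(KI)(K(IS))
  [3] K(KI)(K(IS))
  [4] KI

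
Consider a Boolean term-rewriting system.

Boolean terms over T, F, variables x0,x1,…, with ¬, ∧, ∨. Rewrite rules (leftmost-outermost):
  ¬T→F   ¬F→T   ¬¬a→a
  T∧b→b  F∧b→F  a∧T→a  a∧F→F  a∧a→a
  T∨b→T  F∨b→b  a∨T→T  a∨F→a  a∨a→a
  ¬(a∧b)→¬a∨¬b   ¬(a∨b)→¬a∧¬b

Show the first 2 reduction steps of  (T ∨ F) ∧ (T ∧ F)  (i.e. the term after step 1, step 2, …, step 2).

  start: (T ∨ F) ∧ (T ∧ F)
  [1] T ∧ (T ∧ F)
  [2] T ∧ F

Answer: after 2 steps: T ∧ F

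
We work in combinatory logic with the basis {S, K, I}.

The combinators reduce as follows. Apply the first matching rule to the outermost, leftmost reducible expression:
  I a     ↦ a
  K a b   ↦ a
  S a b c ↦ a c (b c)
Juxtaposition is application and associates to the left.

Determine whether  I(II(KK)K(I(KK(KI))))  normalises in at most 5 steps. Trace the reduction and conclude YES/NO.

  start: I(II(KK)K(I(KK(KI))))
  step 1: II(KK)K(I(KK(KI)))
  step 2: I(KK)K(I(KK(KI)))
  step 3: KKK(I(KK(KI)))
  step 4: K(I(KK(KI)))
  step 5: K(KK(KI))

Answer: NO — after 5 steps the term is K(KK(KI)), not yet normal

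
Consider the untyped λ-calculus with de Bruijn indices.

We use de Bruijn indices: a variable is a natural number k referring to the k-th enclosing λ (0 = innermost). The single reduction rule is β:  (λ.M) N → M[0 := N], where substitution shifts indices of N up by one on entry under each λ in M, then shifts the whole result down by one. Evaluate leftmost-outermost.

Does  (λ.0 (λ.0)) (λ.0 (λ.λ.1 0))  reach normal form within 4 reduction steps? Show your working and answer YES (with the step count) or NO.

Answer: YES — reaches normal form λ.λ.1 0 in 3 ≤ 4 steps

Derivation:
  start: (λ.0 (λ.0)) (λ.0 (λ.λ.1 0))
  [1] (λ.0 (λ.λ.1 0)) (λ.0)
  [2] (λ.0) (λ.λ.1 0)
  [3] λ.λ.1 0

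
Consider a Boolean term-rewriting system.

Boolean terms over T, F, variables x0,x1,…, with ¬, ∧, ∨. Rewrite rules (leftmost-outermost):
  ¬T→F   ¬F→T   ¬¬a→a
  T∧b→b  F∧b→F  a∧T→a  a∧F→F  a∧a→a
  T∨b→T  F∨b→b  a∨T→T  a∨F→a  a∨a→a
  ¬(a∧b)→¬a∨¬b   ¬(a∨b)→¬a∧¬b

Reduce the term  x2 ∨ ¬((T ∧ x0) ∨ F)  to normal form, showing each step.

  start: x2 ∨ ¬((T ∧ x0) ∨ F)
  step 1: x2 ∨ (¬(T ∧ x0) ∧ ¬F)
  step 2: x2 ∨ ((¬T ∨ ¬x0) ∧ ¬F)
  step 3: x2 ∨ ((F ∨ ¬x0) ∧ ¬F)
  step 4: x2 ∨ (¬x0 ∧ ¬F)
  step 5: x2 ∨ (¬x0 ∧ T)
  step 6: x2 ∨ ¬x0

Answer: normal form = x2 ∨ ¬x0  (in 6 steps)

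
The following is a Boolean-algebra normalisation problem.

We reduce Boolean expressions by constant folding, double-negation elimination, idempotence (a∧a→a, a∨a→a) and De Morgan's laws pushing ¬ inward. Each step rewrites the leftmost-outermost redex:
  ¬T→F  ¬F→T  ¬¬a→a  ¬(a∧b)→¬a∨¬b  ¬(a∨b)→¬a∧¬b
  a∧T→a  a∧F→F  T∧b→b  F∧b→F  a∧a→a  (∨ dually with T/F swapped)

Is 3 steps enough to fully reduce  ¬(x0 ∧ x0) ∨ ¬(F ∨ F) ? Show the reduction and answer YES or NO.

Answer: NO — after 3 steps the term is ¬x0 ∨ (¬F ∧ ¬F), not yet normal

Working:
  start: ¬(x0 ∧ x0) ∨ ¬(F ∨ F)
  step 1: (¬x0 ∨ ¬x0) ∨ ¬(F ∨ F)
  step 2: ¬x0 ∨ ¬(F ∨ F)
  step 3: ¬x0 ∨ (¬F ∧ ¬F)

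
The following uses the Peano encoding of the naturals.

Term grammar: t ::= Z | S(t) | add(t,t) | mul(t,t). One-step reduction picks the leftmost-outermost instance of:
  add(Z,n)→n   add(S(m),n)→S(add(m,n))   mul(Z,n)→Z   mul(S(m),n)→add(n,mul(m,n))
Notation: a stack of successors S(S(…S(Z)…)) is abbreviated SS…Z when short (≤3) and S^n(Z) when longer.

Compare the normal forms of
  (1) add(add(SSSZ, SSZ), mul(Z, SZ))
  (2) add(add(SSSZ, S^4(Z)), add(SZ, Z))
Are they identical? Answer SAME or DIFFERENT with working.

Term A:
  start: add(add(SSSZ, SSZ), mul(Z, SZ))
  step 1: add(S(add(SSZ, SSZ)), mul(Z, SZ))
  step 2: S(add(add(SSZ, SSZ), mul(Z, SZ)))
  step 3: S(add(S(add(SZ, SSZ)), mul(Z, SZ)))
  step 4: S(S(add(add(SZ, SSZ), mul(Z, SZ))))
  step 5: S(S(add(S(add(Z, SSZ)), mul(Z, SZ))))
  step 6: S(S(S(add(add(Z, SSZ), mul(Z, SZ)))))
  step 7: S(S(S(add(SSZ, mul(Z, SZ)))))
  step 8: S(S(S(S(add(SZ, mul(Z, SZ))))))
  step 9: S(S(S(S(S(add(Z, mul(Z, SZ)))))))
  step 10: S(S(S(S(S(mul(Z, SZ))))))
  step 11: S^5(Z)

Term B:
  start: add(add(SSSZ, S^4(Z)), add(SZ, Z))
  step 1: add(S(add(SSZ, S^4(Z))), add(SZ, Z))
  step 2: S(add(add(SSZ, S^4(Z)), add(SZ, Z)))
  step 3: S(add(S(add(SZ, S^4(Z))), add(SZ, Z)))
  step 4: S(S(add(add(SZ, S^4(Z)), add(SZ, Z))))
  step 5: S(S(add(S(add(Z, S^4(Z))), add(SZ, Z))))
  step 6: S(S(S(add(add(Z, S^4(Z)), add(SZ, Z)))))
  step 7: S(S(S(add(S^4(Z), add(SZ, Z)))))
  step 8: S(S(S(S(add(SSSZ, add(SZ, Z))))))
  step 9: S(S(S(S(S(add(SSZ, add(SZ, Z)))))))
  step 10: S(S(S(S(S(S(add(SZ, add(SZ, Z))))))))
  step 11: S(S(S(S(S(S(S(add(Z, add(SZ, Z)))))))))
  step 12: S(S(S(S(S(S(S(add(SZ, Z))))))))
  step 13: S(S(S(S(S(S(S(S(add(Z, Z)))))))))
  step 14: S^8(Z)

Answer: DIFFERENT — A ⇓ S^5(Z), B ⇓ S^8(Z)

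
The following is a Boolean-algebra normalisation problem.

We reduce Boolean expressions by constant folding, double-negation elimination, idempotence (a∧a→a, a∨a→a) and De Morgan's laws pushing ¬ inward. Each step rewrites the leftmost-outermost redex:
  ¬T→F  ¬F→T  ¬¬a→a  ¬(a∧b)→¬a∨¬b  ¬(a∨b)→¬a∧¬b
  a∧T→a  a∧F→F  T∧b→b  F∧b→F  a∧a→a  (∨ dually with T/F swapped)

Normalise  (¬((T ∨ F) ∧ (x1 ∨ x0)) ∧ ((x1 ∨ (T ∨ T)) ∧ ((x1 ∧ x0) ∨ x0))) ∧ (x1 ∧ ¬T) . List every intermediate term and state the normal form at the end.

Answer: normal form = F  (in 12 steps)

Derivation:
  start: (¬((T ∨ F) ∧ (x1 ∨ x0)) ∧ ((x1 ∨ (T ∨ T)) ∧ ((x1 ∧ x0) ∨ x0))) ∧ (x1 ∧ ¬T)
  [1] ((¬(T ∨ F) ∨ ¬(x1 ∨ x0)) ∧ ((x1 ∨ (T ∨ T)) ∧ ((x1 ∧ x0) ∨ x0))) ∧ (x1 ∧ ¬T)
  [2] (((¬T ∧ ¬F) ∨ ¬(x1 ∨ x0)) ∧ ((x1 ∨ (T ∨ T)) ∧ ((x1 ∧ x0) ∨ x0))) ∧ (x1 ∧ ¬T)
  [3] (((F ∧ ¬F) ∨ ¬(x1 ∨ x0)) ∧ ((x1 ∨ (T ∨ T)) ∧ ((x1 ∧ x0) ∨ x0))) ∧ (x1 ∧ ¬T)
  [4] ((F ∨ ¬(x1 ∨ x0)) ∧ ((x1 ∨ (T ∨ T)) ∧ ((x1 ∧ x0) ∨ x0))) ∧ (x1 ∧ ¬T)
  [5] (¬(x1 ∨ x0) ∧ ((x1 ∨ (T ∨ T)) ∧ ((x1 ∧ x0) ∨ x0))) ∧ (x1 ∧ ¬T)
  [6] ((¬x1 ∧ ¬x0) ∧ ((x1 ∨ (T ∨ T)) ∧ ((x1 ∧ x0) ∨ x0))) ∧ (x1 ∧ ¬T)
  [7] ((¬x1 ∧ ¬x0) ∧ ((x1 ∨ T) ∧ ((x1 ∧ x0) ∨ x0))) ∧ (x1 ∧ ¬T)
  [8] ((¬x1 ∧ ¬x0) ∧ (T ∧ ((x1 ∧ x0) ∨ x0))) ∧ (x1 ∧ ¬T)
  [9] ((¬x1 ∧ ¬x0) ∧ ((x1 ∧ x0) ∨ x0)) ∧ (x1 ∧ ¬T)
  [10] ((¬x1 ∧ ¬x0) ∧ ((x1 ∧ x0) ∨ x0)) ∧ (x1 ∧ F)
  [11] ((¬x1 ∧ ¬x0) ∧ ((x1 ∧ x0) ∨ x0)) ∧ F
  [12] F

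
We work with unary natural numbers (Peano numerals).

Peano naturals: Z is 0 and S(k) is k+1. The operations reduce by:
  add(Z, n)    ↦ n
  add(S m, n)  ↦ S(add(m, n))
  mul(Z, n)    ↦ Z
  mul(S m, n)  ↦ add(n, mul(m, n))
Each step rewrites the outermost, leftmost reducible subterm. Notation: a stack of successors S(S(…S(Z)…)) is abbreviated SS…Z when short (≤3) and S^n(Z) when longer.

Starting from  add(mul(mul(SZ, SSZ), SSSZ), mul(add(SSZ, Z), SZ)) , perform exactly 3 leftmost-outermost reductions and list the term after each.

  start: add(mul(mul(SZ, SSZ), SSSZ), mul(add(SSZ, Z), SZ))
  →1  add(mul(add(SSZ, mul(Z, SSZ)), SSSZ), mul(add(SSZ, Z), SZ))
  →2  add(mul(S(add(SZ, mul(Z, SSZ))), SSSZ), mul(add(SSZ, Z), SZ))
  →3  add(add(SSSZ, mul(add(SZ, mul(Z, SSZ)), SSSZ)), mul(add(SSZ, Z), SZ))

Answer: after 3 steps: add(add(SSSZ, mul(add(SZ, mul(Z, SSZ)), SSSZ)), mul(add(SSZ, Z), SZ))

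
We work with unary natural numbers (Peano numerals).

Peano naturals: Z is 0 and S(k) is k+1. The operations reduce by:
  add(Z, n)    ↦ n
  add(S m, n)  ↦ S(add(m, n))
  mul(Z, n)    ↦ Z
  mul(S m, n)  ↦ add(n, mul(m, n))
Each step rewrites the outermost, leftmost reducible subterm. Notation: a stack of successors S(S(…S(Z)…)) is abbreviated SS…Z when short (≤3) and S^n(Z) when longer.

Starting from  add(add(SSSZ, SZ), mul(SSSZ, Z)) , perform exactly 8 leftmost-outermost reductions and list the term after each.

Answer: after 8 steps: S(S(S(S(add(Z, mul(SSSZ, Z))))))

Reduction:
  start: add(add(SSSZ, SZ), mul(SSSZ, Z))
  step 1: add(S(add(SSZ, SZ)), mul(SSSZ, Z))
  step 2: S(add(add(SSZ, SZ), mul(SSSZ, Z)))
  step 3: S(add(S(add(SZ, SZ)), mul(SSSZ, Z)))
  step 4: S(S(add(add(SZ, SZ), mul(SSSZ, Z))))
  step 5: S(S(add(S(add(Z, SZ)), mul(SSSZ, Z))))
  step 6: S(S(S(add(add(Z, SZ), mul(SSSZ, Z)))))
  step 7: S(S(S(add(SZ, mul(SSSZ, Z)))))
  step 8: S(S(S(S(add(Z, mul(SSSZ, Z))))))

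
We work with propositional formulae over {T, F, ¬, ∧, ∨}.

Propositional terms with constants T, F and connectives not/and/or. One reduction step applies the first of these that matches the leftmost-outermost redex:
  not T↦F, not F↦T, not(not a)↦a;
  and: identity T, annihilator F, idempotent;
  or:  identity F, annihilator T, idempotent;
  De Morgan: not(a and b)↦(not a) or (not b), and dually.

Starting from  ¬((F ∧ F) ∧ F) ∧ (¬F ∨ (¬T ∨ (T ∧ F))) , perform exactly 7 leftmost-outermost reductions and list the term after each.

Answer: after 7 steps: T ∨ (¬T ∨ (T ∧ F))

Working:
  start: ¬((F ∧ F) ∧ F) ∧ (¬F ∨ (¬T ∨ (T ∧ F)))
  →1  (¬(F ∧ F) ∨ ¬F) ∧ (¬F ∨ (¬T ∨ (T ∧ F)))
  →2  ((¬F ∨ ¬F) ∨ ¬F) ∧ (¬F ∨ (¬T ∨ (T ∧ F)))
  →3  (¬F ∨ ¬F) ∧ (¬F ∨ (¬T ∨ (T ∧ F)))
  →4  ¬F ∧ (¬F ∨ (¬T ∨ (T ∧ F)))
  →5  T ∧ (¬F ∨ (¬T ∨ (T ∧ F)))
  →6  ¬F ∨ (¬T ∨ (T ∧ F))
  →7  T ∨ (¬T ∨ (T ∧ F))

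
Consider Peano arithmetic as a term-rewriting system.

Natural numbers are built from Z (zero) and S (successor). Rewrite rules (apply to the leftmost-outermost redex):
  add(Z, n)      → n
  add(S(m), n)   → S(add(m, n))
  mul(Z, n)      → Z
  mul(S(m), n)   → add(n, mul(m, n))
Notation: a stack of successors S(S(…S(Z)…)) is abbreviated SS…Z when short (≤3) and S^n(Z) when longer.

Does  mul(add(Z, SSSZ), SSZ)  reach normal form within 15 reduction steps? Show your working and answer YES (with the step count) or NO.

  start: mul(add(Z, SSSZ), SSZ)
  [1] mul(SSSZ, SSZ)
  [2] add(SSZ, mul(SSZ, SSZ))
  [3] S(add(SZ, mul(SSZ, SSZ)))
  [4] S(S(add(Z, mul(SSZ, SSZ))))
  [5] S(S(mul(SSZ, SSZ)))
  [6] S(S(add(SSZ, mul(SZ, SSZ))))
  [7] S(S(S(add(SZ, mul(SZ, SSZ)))))
  [8] S(S(S(S(add(Z, mul(SZ, SSZ))))))
  [9] S(S(S(S(mul(SZ, SSZ)))))
  [10] S(S(S(S(add(SSZ, mul(Z, SSZ))))))
  [11] S(S(S(S(S(add(SZ, mul(Z, SSZ)))))))
  [12] S(S(S(S(S(S(add(Z, mul(Z, SSZ))))))))
  [13] S(S(S(S(S(S(mul(Z, SSZ)))))))
  [14] S^6(Z)

Answer: YES — reaches normal form S^6(Z) in 14 ≤ 15 steps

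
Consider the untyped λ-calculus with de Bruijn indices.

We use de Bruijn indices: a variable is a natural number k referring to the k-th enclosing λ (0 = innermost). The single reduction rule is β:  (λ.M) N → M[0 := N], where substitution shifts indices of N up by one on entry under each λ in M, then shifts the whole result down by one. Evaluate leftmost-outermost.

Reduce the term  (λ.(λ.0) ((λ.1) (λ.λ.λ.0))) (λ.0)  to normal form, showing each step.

Answer: normal form = λ.0  (in 3 steps)

Reduction:
  start: (λ.(λ.0) ((λ.1) (λ.λ.λ.0))) (λ.0)
  step 1: (λ.0) ((λ.λ.0) (λ.λ.λ.0))
  step 2: (λ.λ.0) (λ.λ.λ.0)
  step 3: λ.0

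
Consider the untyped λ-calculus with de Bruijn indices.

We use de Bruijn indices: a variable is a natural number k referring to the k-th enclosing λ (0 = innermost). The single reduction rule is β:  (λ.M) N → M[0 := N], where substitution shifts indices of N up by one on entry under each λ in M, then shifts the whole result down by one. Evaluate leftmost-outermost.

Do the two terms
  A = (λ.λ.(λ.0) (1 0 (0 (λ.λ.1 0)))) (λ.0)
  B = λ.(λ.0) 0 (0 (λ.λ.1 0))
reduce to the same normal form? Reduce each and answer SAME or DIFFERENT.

Answer: SAME — A ⇓ λ.0 (0 (λ.λ.1 0)), B ⇓ λ.0 (0 (λ.λ.1 0))

Working:
Term A:
  start: (λ.λ.(λ.0) (1 0 (0 (λ.λ.1 0)))) (λ.0)
  [1] λ.(λ.0) ((λ.0) 0 (0 (λ.λ.1 0)))
  [2] λ.(λ.0) 0 (0 (λ.λ.1 0))
  [3] λ.0 (0 (λ.λ.1 0))

Term B:
  start: λ.(λ.0) 0 (0 (λ.λ.1 0))
  [1] λ.0 (0 (λ.λ.1 0))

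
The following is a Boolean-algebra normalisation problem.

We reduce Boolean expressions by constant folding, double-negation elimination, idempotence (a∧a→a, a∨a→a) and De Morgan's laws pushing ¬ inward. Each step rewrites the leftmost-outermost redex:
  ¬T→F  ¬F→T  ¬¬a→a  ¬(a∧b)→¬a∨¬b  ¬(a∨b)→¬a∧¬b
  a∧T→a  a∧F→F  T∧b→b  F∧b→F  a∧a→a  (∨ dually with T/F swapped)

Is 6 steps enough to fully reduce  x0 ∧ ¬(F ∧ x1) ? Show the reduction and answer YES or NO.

  start: x0 ∧ ¬(F ∧ x1)
  →1  x0 ∧ (¬F ∨ ¬x1)
  →2  x0 ∧ (T ∨ ¬x1)
  →3  x0 ∧ T
  →4  x0

Answer: YES — reaches normal form x0 in 4 ≤ 6 steps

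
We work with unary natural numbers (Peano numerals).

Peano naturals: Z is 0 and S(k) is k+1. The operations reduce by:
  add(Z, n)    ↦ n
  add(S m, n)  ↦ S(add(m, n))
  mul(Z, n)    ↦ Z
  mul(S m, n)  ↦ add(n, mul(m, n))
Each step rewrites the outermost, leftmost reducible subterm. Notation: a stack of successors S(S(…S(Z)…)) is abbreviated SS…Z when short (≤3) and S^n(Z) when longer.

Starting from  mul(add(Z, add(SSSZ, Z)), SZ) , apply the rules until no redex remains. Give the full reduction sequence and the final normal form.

  start: mul(add(Z, add(SSSZ, Z)), SZ)
  step 1: mul(add(SSSZ, Z), SZ)
  step 2: mul(S(add(SSZ, Z)), SZ)
  step 3: add(SZ, mul(add(SSZ, Z), SZ))
  step 4: S(add(Z, mul(add(SSZ, Z), SZ)))
  step 5: S(mul(add(SSZ, Z), SZ))
  step 6: S(mul(S(add(SZ, Z)), SZ))
  step 7: S(add(SZ, mul(add(SZ, Z), SZ)))
  step 8: S(S(add(Z, mul(add(SZ, Z), SZ))))
  step 9: S(S(mul(add(SZ, Z), SZ)))
  step 10: S(S(mul(S(add(Z, Z)), SZ)))
  step 11: S(S(add(SZ, mul(add(Z, Z), SZ))))
  step 12: S(S(S(add(Z, mul(add(Z, Z), SZ)))))
  step 13: S(S(S(mul(add(Z, Z), SZ))))
  step 14: S(S(S(mul(Z, SZ))))
  step 15: SSSZ

Answer: normal form = SSSZ  (in 15 steps)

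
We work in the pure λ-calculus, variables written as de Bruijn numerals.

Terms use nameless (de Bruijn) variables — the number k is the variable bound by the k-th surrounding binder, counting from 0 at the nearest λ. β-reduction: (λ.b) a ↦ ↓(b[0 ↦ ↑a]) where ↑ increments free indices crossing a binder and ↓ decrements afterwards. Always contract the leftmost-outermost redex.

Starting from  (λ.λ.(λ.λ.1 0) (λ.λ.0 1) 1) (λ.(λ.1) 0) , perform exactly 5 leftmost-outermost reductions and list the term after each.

  start: (λ.λ.(λ.λ.1 0) (λ.λ.0 1) 1) (λ.(λ.1) 0)
  step 1: λ.(λ.λ.1 0) (λ.λ.0 1) (λ.(λ.1) 0)
  step 2: λ.(λ.(λ.λ.0 1) 0) (λ.(λ.1) 0)
  step 3: λ.(λ.λ.0 1) (λ.(λ.1) 0)
  step 4: λ.λ.0 (λ.(λ.1) 0)
  step 5: λ.λ.0 (λ.0)

Answer: after 5 steps: λ.λ.0 (λ.0)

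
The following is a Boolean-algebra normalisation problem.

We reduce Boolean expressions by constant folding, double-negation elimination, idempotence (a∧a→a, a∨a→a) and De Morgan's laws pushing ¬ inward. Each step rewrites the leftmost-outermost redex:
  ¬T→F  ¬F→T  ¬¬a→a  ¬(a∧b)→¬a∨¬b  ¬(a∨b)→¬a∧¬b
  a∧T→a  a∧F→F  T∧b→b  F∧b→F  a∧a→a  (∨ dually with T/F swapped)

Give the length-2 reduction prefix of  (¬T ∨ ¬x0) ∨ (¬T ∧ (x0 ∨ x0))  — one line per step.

Answer: after 2 steps: ¬x0 ∨ (¬T ∧ (x0 ∨ x0))

Working:
  start: (¬T ∨ ¬x0) ∨ (¬T ∧ (x0 ∨ x0))
  [1] (F ∨ ¬x0) ∨ (¬T ∧ (x0 ∨ x0))
  [2] ¬x0 ∨ (¬T ∧ (x0 ∨ x0))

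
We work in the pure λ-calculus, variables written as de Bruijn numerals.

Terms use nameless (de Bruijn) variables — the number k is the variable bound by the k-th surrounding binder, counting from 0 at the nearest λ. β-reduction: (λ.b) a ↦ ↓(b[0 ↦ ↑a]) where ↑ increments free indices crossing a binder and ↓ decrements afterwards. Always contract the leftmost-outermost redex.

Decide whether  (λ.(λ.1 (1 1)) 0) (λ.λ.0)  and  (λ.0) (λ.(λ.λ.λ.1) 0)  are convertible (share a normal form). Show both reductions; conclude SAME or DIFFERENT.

Answer: DIFFERENT — A ⇓ λ.0, B ⇓ λ.λ.λ.1

Derivation:
Term A:
  start: (λ.(λ.1 (1 1)) 0) (λ.λ.0)
  [1] (λ.(λ.λ.0) ((λ.λ.0) (λ.λ.0))) (λ.λ.0)
  [2] (λ.λ.0) ((λ.λ.0) (λ.λ.0))
  [3] λ.0

Term B:
  start: (λ.0) (λ.(λ.λ.λ.1) 0)
  [1] λ.(λ.λ.λ.1) 0
  [2] λ.λ.λ.1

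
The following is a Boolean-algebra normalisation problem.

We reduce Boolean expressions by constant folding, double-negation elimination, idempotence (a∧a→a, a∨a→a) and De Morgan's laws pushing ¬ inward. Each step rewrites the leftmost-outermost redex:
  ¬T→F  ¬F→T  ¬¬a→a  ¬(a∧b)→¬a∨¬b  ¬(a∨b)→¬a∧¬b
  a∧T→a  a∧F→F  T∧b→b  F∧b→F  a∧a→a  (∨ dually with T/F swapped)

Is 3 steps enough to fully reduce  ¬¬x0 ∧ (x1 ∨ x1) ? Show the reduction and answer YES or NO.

Answer: YES — reaches normal form x0 ∧ x1 in 2 ≤ 3 steps

Derivation:
  start: ¬¬x0 ∧ (x1 ∨ x1)
  →1  x0 ∧ (x1 ∨ x1)
  →2  x0 ∧ x1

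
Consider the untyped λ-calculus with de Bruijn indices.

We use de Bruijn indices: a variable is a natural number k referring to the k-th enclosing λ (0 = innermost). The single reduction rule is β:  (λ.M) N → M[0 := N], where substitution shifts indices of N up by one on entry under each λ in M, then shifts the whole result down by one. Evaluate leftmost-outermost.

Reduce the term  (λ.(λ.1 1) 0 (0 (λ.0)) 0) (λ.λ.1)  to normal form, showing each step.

  start: (λ.(λ.1 1) 0 (0 (λ.0)) 0) (λ.λ.1)
  [1] (λ.(λ.λ.1) (λ.λ.1)) (λ.λ.1) ((λ.λ.1) (λ.0)) (λ.λ.1)
  [2] (λ.λ.1) (λ.λ.1) ((λ.λ.1) (λ.0)) (λ.λ.1)
  [3] (λ.λ.λ.1) ((λ.λ.1) (λ.0)) (λ.λ.1)
  [4] (λ.λ.1) (λ.λ.1)
  [5] λ.λ.λ.1

Answer: normal form = λ.λ.λ.1  (in 5 steps)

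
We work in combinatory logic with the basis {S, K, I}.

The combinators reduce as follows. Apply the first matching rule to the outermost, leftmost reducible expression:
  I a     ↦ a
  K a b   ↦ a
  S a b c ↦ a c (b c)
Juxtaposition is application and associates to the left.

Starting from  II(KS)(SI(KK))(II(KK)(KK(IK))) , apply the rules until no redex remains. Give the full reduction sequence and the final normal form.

Answer: normal form = SK  (in 6 steps)

Working:
  start: II(KS)(SI(KK))(II(KK)(KK(IK)))
  [1] I(KS)(SI(KK))(II(KK)(KK(IK)))
  [2] KS(SI(KK))(II(KK)(KK(IK)))
  [3] S(II(KK)(KK(IK)))
  [4] S(I(KK)(KK(IK)))
  [5] S(KK(KK(IK)))
  [6] SK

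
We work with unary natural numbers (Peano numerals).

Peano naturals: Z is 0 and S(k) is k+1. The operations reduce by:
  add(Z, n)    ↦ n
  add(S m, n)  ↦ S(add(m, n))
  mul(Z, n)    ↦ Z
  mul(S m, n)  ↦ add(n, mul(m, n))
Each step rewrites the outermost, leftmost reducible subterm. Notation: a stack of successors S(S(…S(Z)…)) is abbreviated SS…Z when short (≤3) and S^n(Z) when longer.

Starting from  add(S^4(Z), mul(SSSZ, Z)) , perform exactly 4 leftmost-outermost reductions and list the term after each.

Answer: after 4 steps: S(S(S(S(add(Z, mul(SSSZ, Z))))))

Working:
  start: add(S^4(Z), mul(SSSZ, Z))
  →1  S(add(SSSZ, mul(SSSZ, Z)))
  →2  S(S(add(SSZ, mul(SSSZ, Z))))
  →3  S(S(S(add(SZ, mul(SSSZ, Z)))))
  →4  S(S(S(S(add(Z, mul(SSSZ, Z))))))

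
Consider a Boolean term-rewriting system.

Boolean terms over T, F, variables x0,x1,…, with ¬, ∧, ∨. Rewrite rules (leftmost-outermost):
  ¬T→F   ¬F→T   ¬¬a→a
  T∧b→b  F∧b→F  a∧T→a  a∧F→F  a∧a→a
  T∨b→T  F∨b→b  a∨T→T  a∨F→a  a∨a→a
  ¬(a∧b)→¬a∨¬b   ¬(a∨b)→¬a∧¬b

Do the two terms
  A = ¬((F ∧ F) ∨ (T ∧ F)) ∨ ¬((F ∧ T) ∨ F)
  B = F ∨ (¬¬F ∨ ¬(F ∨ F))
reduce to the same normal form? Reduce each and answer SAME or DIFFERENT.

Term A:
  start: ¬((F ∧ F) ∨ (T ∧ F)) ∨ ¬((F ∧ T) ∨ F)
  [1] (¬(F ∧ F) ∧ ¬(T ∧ F)) ∨ ¬((F ∧ T) ∨ F)
  [2] ((¬F ∨ ¬F) ∧ ¬(T ∧ F)) ∨ ¬((F ∧ T) ∨ F)
  [3] (¬F ∧ ¬(T ∧ F)) ∨ ¬((F ∧ T) ∨ F)
  [4] (T ∧ ¬(T ∧ F)) ∨ ¬((F ∧ T) ∨ F)
  [5] ¬(T ∧ F) ∨ ¬((F ∧ T) ∨ F)
  [6] (¬T ∨ ¬F) ∨ ¬((F ∧ T) ∨ F)
  [7] (F ∨ ¬F) ∨ ¬((F ∧ T) ∨ F)
  [8] ¬F ∨ ¬((F ∧ T) ∨ F)
  [9] T ∨ ¬((F ∧ T) ∨ F)
  [10] T

Term B:
  start: F ∨ (¬¬F ∨ ¬(F ∨ F))
  [1] ¬¬F ∨ ¬(F ∨ F)
  [2] F ∨ ¬(F ∨ F)
  [3] ¬(F ∨ F)
  [4] ¬F ∧ ¬F
  [5] ¬F
  [6] T

Answer: SAME — A ⇓ T, B ⇓ T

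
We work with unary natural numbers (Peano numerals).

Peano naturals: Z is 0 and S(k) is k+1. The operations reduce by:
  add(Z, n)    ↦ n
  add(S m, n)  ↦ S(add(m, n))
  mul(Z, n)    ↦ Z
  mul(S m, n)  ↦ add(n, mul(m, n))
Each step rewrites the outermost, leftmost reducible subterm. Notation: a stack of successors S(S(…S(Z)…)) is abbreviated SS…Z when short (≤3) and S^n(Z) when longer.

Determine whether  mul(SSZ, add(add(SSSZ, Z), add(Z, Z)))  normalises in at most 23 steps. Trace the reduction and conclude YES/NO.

  start: mul(SSZ, add(add(SSSZ, Z), add(Z, Z)))
  step 1: add(add(add(SSSZ, Z), add(Z, Z)), mul(SZ, add(add(SSSZ, Z), add(Z, Z))))
  step 2: add(add(S(add(SSZ, Z)), add(Z, Z)), mul(SZ, add(add(SSSZ, Z), add(Z, Z))))
  step 3: add(S(add(add(SSZ, Z), add(Z, Z))), mul(SZ, add(add(SSSZ, Z), add(Z, Z))))
  step 4: S(add(add(add(SSZ, Z), add(Z, Z)), mul(SZ, add(add(SSSZ, Z), add(Z, Z)))))
  step 5: S(add(add(S(add(SZ, Z)), add(Z, Z)), mul(SZ, add(add(SSSZ, Z), add(Z, Z)))))
  step 6: S(add(S(add(add(SZ, Z), add(Z, Z))), mul(SZ, add(add(SSSZ, Z), add(Z, Z)))))
  step 7: S(S(add(add(add(SZ, Z), add(Z, Z)), mul(SZ, add(add(SSSZ, Z), add(Z, Z))))))
  step 8: S(S(add(add(S(add(Z, Z)), add(Z, Z)), mul(SZ, add(add(SSSZ, Z), add(Z, Z))))))
  step 9: S(S(add(S(add(add(Z, Z), add(Z, Z))), mul(SZ, add(add(SSSZ, Z), add(Z, Z))))))
  step 10: S(S(S(add(add(add(Z, Z), add(Z, Z)), mul(SZ, add(add(SSSZ, Z), add(Z, Z)))))))
  step 11: S(S(S(add(add(Z, add(Z, Z)), mul(SZ, add(add(SSSZ, Z), add(Z, Z)))))))
  step 12: S(S(S(add(add(Z, Z), mul(SZ, add(add(SSSZ, Z), add(Z, Z)))))))
  step 13: S(S(S(add(Z, mul(SZ, add(add(SSSZ, Z), add(Z, Z)))))))
  step 14: S(S(S(mul(SZ, add(add(SSSZ, Z), add(Z, Z))))))
  step 15: S(S(S(add(add(add(SSSZ, Z), add(Z, Z)), mul(Z, add(add(SSSZ, Z), add(Z, Z)))))))
  step 16: S(S(S(add(add(S(add(SSZ, Z)), add(Z, Z)), mul(Z, add(add(SSSZ, Z), add(Z, Z)))))))
  step 17: S(S(S(add(S(add(add(SSZ, Z), add(Z, Z))), mul(Z, add(add(SSSZ, Z), add(Z, Z)))))))
  step 18: S(S(S(S(add(add(add(SSZ, Z), add(Z, Z)), mul(Z, add(add(SSSZ, Z), add(Z, Z))))))))
  step 19: S(S(S(S(add(add(S(add(SZ, Z)), add(Z, Z)), mul(Z, add(add(SSSZ, Z), add(Z, Z))))))))
  step 20: S(S(S(S(add(S(add(add(SZ, Z), add(Z, Z))), mul(Z, add(add(SSSZ, Z), add(Z, Z))))))))
  step 21: S(S(S(S(S(add(add(add(SZ, Z), add(Z, Z)), mul(Z, add(add(SSSZ, Z), add(Z, Z)))))))))
  step 22: S(S(S(S(S(add(add(S(add(Z, Z)), add(Z, Z)), mul(Z, add(add(SSSZ, Z), add(Z, Z)))))))))
  step 23: S(S(S(S(S(add(S(add(add(Z, Z), add(Z, Z))), mul(Z, add(add(SSSZ, Z), add(Z, Z)))))))))

Answer: NO — after 23 steps the term is S(S(S(S(S(add(S(add(add(Z, Z), add(Z, Z))), mul(Z, add(add(SSSZ, Z), add(Z, Z))))))))), not yet normal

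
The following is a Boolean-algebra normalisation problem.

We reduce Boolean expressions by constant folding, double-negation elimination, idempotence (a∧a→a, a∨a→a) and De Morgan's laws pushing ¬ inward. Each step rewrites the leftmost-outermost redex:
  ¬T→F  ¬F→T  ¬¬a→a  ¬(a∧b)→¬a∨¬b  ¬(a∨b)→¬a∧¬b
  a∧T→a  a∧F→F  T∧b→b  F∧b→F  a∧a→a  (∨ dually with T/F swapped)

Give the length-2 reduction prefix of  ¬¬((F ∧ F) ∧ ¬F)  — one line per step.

Answer: after 2 steps: F ∧ ¬F

Working:
  start: ¬¬((F ∧ F) ∧ ¬F)
  step 1: (F ∧ F) ∧ ¬F
  step 2: F ∧ ¬F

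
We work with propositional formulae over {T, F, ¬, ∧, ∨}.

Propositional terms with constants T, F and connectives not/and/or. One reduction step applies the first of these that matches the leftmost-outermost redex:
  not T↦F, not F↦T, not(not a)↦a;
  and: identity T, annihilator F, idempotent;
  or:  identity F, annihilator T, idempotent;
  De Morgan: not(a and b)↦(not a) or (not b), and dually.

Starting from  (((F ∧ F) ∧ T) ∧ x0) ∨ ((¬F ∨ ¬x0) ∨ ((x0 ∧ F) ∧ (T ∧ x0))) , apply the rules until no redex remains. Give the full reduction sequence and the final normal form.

  start: (((F ∧ F) ∧ T) ∧ x0) ∨ ((¬F ∨ ¬x0) ∨ ((x0 ∧ F) ∧ (T ∧ x0)))
  [1] ((F ∧ F) ∧ x0) ∨ ((¬F ∨ ¬x0) ∨ ((x0 ∧ F) ∧ (T ∧ x0)))
  [2] (F ∧ x0) ∨ ((¬F ∨ ¬x0) ∨ ((x0 ∧ F) ∧ (T ∧ x0)))
  [3] F ∨ ((¬F ∨ ¬x0) ∨ ((x0 ∧ F) ∧ (T ∧ x0)))
  [4] (¬F ∨ ¬x0) ∨ ((x0 ∧ F) ∧ (T ∧ x0))
  [5] (T ∨ ¬x0) ∨ ((x0 ∧ F) ∧ (T ∧ x0))
  [6] T ∨ ((x0 ∧ F) ∧ (T ∧ x0))
  [7] T

Answer: normal form = T  (in 7 steps)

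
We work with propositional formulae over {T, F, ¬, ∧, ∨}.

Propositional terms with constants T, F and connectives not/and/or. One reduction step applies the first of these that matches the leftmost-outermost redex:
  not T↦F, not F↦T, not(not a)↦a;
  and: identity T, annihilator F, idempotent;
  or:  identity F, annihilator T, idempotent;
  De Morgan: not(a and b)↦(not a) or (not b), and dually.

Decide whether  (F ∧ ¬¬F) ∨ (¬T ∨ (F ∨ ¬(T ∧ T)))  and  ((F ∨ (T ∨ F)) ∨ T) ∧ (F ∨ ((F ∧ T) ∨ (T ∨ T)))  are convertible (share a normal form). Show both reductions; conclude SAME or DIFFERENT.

Answer: DIFFERENT — A ⇓ F, B ⇓ T

Reduction:
Term A:
  start: (F ∧ ¬¬F) ∨ (¬T ∨ (F ∨ ¬(T ∧ T)))
  step 1: F ∨ (¬T ∨ (F ∨ ¬(T ∧ T)))
  step 2: ¬T ∨ (F ∨ ¬(T ∧ T))
  step 3: F ∨ (F ∨ ¬(T ∧ T))
  step 4: F ∨ ¬(T ∧ T)
  step 5: ¬(T ∧ T)
  step 6: ¬T ∨ ¬T
  step 7: ¬T
  step 8: F

Term B:
  start: ((F ∨ (T ∨ F)) ∨ T) ∧ (F ∨ ((F ∧ T) ∨ (T ∨ T)))
  step 1: T ∧ (F ∨ ((F ∧ T) ∨ (T ∨ T)))
  step 2: F ∨ ((F ∧ T) ∨ (T ∨ T))
  step 3: (F ∧ T) ∨ (T ∨ T)
  step 4: F ∨ (T ∨ T)
  step 5: T ∨ T
  step 6: T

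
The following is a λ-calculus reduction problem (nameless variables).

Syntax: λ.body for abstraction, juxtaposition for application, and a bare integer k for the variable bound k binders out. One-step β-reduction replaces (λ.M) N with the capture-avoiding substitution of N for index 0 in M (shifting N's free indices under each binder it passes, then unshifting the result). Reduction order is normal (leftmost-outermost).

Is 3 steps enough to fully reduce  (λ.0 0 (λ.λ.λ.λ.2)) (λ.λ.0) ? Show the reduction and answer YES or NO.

  start: (λ.0 0 (λ.λ.λ.λ.2)) (λ.λ.0)
  [1] (λ.λ.0) (λ.λ.0) (λ.λ.λ.λ.2)
  [2] (λ.0) (λ.λ.λ.λ.2)
  [3] λ.λ.λ.λ.2

Answer: YES — reaches normal form λ.λ.λ.λ.2 in 3 ≤ 3 steps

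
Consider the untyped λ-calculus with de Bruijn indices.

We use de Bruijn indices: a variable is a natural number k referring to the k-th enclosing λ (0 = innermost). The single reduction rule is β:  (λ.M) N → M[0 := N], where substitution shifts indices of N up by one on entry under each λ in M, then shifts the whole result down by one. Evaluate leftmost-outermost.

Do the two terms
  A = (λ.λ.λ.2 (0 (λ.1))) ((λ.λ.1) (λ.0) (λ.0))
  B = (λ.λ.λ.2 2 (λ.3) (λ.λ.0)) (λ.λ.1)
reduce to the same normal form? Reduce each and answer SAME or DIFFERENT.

Answer: DIFFERENT — A ⇓ λ.λ.0 (λ.1), B ⇓ λ.λ.λ.λ.λ.0

Derivation:
Term A:
  start: (λ.λ.λ.2 (0 (λ.1))) ((λ.λ.1) (λ.0) (λ.0))
  →1  λ.λ.(λ.λ.1) (λ.0) (λ.0) (0 (λ.1))
  →2  λ.λ.(λ.λ.0) (λ.0) (0 (λ.1))
  →3  λ.λ.(λ.0) (0 (λ.1))
  →4  λ.λ.0 (λ.1)

Term B:
  start: (λ.λ.λ.2 2 (λ.3) (λ.λ.0)) (λ.λ.1)
  →1  λ.λ.(λ.λ.1) (λ.λ.1) (λ.λ.λ.1) (λ.λ.0)
  →2  λ.λ.(λ.λ.λ.1) (λ.λ.λ.1) (λ.λ.0)
  →3  λ.λ.(λ.λ.1) (λ.λ.0)
  →4  λ.λ.λ.λ.λ.0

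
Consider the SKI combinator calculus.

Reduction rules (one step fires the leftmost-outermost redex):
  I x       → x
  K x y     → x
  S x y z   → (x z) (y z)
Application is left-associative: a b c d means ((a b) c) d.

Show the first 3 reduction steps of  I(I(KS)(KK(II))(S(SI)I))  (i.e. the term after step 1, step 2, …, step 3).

  start: I(I(KS)(KK(II))(S(SI)I))
  →1  I(KS)(KK(II))(S(SI)I)
  →2  KS(KK(II))(S(SI)I)
  →3  S(S(SI)I)

Answer: after 3 steps: S(S(SI)I)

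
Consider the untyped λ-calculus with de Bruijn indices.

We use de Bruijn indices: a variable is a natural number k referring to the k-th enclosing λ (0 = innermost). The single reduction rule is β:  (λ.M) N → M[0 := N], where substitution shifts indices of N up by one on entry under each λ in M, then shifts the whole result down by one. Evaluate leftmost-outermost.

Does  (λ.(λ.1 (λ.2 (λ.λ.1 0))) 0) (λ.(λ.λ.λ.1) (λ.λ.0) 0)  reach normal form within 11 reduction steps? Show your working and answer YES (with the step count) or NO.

Answer: YES — reaches normal form λ.λ.λ.λ.λ.1 0 in 8 ≤ 11 steps

Reduction:
  start: (λ.(λ.1 (λ.2 (λ.λ.1 0))) 0) (λ.(λ.λ.λ.1) (λ.λ.0) 0)
  →1  (λ.(λ.(λ.λ.λ.1) (λ.λ.0) 0) (λ.(λ.(λ.λ.λ.1) (λ.λ.0) 0) (λ.λ.1 0))) (λ.(λ.λ.λ.1) (λ.λ.0) 0)
  →2  (λ.(λ.λ.λ.1) (λ.λ.0) 0) (λ.(λ.(λ.λ.λ.1) (λ.λ.0) 0) (λ.λ.1 0))
  →3  (λ.λ.λ.1) (λ.λ.0) (λ.(λ.(λ.λ.λ.1) (λ.λ.0) 0) (λ.λ.1 0))
  →4  (λ.λ.1) (λ.(λ.(λ.λ.λ.1) (λ.λ.0) 0) (λ.λ.1 0))
  →5  λ.λ.(λ.(λ.λ.λ.1) (λ.λ.0) 0) (λ.λ.1 0)
  →6  λ.λ.(λ.λ.λ.1) (λ.λ.0) (λ.λ.1 0)
  →7  λ.λ.(λ.λ.1) (λ.λ.1 0)
  →8  λ.λ.λ.λ.λ.1 0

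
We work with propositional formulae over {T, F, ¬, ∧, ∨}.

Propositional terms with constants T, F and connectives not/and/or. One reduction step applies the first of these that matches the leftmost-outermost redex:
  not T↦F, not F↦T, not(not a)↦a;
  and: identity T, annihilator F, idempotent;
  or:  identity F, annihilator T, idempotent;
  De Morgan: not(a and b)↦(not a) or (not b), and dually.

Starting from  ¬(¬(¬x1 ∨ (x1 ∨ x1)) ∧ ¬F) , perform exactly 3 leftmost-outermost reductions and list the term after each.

  start: ¬(¬(¬x1 ∨ (x1 ∨ x1)) ∧ ¬F)
  [1] ¬¬(¬x1 ∨ (x1 ∨ x1)) ∨ ¬¬F
  [2] (¬x1 ∨ (x1 ∨ x1)) ∨ ¬¬F
  [3] (¬x1 ∨ x1) ∨ ¬¬F

Answer: after 3 steps: (¬x1 ∨ x1) ∨ ¬¬F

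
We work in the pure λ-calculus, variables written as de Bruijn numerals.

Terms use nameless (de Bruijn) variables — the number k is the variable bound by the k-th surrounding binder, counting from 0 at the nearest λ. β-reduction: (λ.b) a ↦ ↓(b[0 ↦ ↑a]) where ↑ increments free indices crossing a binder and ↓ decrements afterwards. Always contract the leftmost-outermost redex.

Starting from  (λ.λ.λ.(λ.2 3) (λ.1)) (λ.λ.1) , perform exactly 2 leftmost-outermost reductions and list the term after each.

Answer: after 2 steps: λ.λ.1 (λ.λ.1)

Derivation:
  start: (λ.λ.λ.(λ.2 3) (λ.1)) (λ.λ.1)
  →1  λ.λ.(λ.2 (λ.λ.1)) (λ.1)
  →2  λ.λ.1 (λ.λ.1)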